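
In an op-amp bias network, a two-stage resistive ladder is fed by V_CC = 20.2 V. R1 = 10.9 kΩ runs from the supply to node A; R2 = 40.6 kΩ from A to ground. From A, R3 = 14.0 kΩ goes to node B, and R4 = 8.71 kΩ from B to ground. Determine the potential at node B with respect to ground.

V_B ≈ 4.43 V

Node A sees R2 in parallel with the series input of stage 2, R3 + R4 = 22.71 kΩ.
Effective lower resistance at A: R2 ‖ 22.71 = 14.56 kΩ.
So V_A = 20.2 × 0.5719 = 11.55 V.
Stage 2 is unloaded, so V_B = V_A · R4/(R3+R4) = 11.55 × 8.71/22.71 = 4.431 V.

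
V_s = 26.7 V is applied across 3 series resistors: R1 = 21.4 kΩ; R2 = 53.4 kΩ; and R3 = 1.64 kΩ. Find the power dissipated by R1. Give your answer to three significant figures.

P ≈ 2.61 mW

ΣR = 76.44 kΩ → I = 26.7/76.44 = 0.3493 mA.
P = I²R = 0.1220 × 21.4 = 2.611 mW.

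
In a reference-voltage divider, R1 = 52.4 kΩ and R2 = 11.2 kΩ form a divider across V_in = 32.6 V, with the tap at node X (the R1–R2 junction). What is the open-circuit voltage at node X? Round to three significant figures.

V_th ≈ 5.74 V

Open-circuit (no load on X): V_th = V_in · R2/(R1 + R2) = 32.6 × 11.2/(52.40 + 11.2) = 5.741 V.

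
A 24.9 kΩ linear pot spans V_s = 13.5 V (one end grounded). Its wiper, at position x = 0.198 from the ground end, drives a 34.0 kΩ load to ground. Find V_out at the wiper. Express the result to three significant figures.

V_out ≈ 2.39 V

Split the track: R_lower = x·R_p = 4.930 kΩ, R_upper = (1−x)·R_p = 19.97 kΩ.
(x·R_p) ‖ R_L = 4.306 kΩ.
Loaded-divider output: V_out = 13.5 × 0.1774 = 2.395 V.
(Unloaded: V_out = x·V_s = 2.67 V.)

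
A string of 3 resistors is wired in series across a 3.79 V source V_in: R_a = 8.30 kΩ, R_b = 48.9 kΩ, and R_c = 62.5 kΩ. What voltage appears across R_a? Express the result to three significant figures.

V ≈ 0.263 V

Total series resistance ΣR = 8.30 + 48.9 + 62.5 = 119.7 kΩ.
V = V_in · R/ΣR = 3.79 × 0.06934 = 0.2628 V.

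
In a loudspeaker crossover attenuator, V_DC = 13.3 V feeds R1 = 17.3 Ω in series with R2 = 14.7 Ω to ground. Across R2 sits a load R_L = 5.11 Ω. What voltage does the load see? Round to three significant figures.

First combine the lower leg with the load: R2 ‖ R_L = 3.792 Ω.
Then V_out = V_DC · R2'/(R1 + R2') = 13.3 × 3.792/21.09 = 2.391 V.

V_out ≈ 2.39 V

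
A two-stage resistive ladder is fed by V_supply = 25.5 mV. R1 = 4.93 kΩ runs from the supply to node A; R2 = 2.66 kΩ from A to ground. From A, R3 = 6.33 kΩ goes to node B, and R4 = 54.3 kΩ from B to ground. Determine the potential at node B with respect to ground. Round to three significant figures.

Looking into the second stage from A: R3 + R4 = 60.63 kΩ appears in parallel with R2.
R2 ‖ (R3+R4) = 2.548 kΩ.
First divider: V_A = V_supply · 2.548/(4.93 + 2.548) = 8.689 mV.
V_B = V_A × 0.8956 = 7.782 mV.

V_B ≈ 7.78 mV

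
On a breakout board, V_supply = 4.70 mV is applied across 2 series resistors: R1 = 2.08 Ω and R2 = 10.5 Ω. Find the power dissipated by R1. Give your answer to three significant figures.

ΣR = 12.58 Ω → I = 4.70/12.58 = 0.3736 mA.
P = I²R = 0.1396 × 2.08 = 0.2903 µW.

P ≈ 0.290 µW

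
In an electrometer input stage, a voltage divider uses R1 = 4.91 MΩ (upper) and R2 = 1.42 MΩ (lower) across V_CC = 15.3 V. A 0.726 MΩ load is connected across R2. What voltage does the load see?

The load sits in parallel with R2, giving an effective lower resistance R2' = R2·R_L/(R2+R_L) = 0.4804 MΩ.
Voltage divider with the loaded lower leg: V_out = 15.3 × 0.4804/(4.91 + 0.4804) = 15.3 × 0.08912 = 1.364 V.

V_out ≈ 1.36 V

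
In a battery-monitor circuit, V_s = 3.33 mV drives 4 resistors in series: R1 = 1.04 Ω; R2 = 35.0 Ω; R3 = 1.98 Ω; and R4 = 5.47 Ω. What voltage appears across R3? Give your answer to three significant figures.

V ≈ 0.152 mV

Total series resistance ΣR = 1.04 + 35.0 + 1.98 + 5.47 = 43.49 Ω.
By the voltage-divider rule, V = 3.33 × 1.980/43.49 = 0.1516 mV.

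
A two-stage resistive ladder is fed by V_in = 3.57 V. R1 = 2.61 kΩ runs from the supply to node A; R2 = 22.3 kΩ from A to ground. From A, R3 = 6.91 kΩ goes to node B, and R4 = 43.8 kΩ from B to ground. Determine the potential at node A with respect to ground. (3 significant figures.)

Node A sees R2 in parallel with the series input of stage 2, R3 + R4 = 50.71 kΩ.
Effective lower resistance at A: R2 ‖ 50.71 = 15.49 kΩ.
First divider: V_A = V_in · 15.49/(2.61 + 15.49) = 3.055 V.

V_A ≈ 3.06 V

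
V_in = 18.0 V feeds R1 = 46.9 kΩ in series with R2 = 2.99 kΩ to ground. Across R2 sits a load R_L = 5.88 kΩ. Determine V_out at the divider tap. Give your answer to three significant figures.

V_out ≈ 0.730 V

First combine the lower leg with the load: R2 ‖ R_L = 1.982 kΩ.
Then V_out = V_in · R2'/(R1 + R2') = 18.0 × 1.982/48.88 = 0.7299 V.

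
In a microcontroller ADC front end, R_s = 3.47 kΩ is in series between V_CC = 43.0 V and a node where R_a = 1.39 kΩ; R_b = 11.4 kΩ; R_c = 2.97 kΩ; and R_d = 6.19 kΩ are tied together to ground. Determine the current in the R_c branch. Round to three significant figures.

I ≈ 2.62 mA

Parallel bank: R_p = 1/(1/1.39 + 1/11.4 + 1/2.97 + 1/6.19) = 0.7661 kΩ.
Node voltage V_A = V_CC · R_p/(R_s + R_p) = 43.0 × 0.1808 = 7.776 V.
I(R_c) = V_A / R_c = 7.776/2.97 = 2.618 mA.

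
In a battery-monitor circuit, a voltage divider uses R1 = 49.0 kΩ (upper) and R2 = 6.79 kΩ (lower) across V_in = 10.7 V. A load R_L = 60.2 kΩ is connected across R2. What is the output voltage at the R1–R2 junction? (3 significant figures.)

R2 ‖ R_L = (6.79 × 60.2)/(6.79 + 60.2) = 6.102 kΩ.
Now apply the divider: V_out = 10.7 × 0.1107 = 1.185 V.
(Unloaded it would be 1.30 V; the load pulls it down.)

V_out ≈ 1.18 V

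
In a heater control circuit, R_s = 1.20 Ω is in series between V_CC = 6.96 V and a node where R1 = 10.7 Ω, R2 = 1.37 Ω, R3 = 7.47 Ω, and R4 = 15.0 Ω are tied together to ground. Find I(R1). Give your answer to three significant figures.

I ≈ 0.292 A

Equivalent of the parallel group: R_p = 0.9766 Ω.
Node voltage V_A = V_CC · R_p/(R_s + R_p) = 6.96 × 0.4487 = 3.123 V.
I(R1) = V_A / R1 = 3.123/10.7 = 0.2919 A.
(Check via current divider: I_total = 3.198 A; share G_k/ΣG = 0.09127 → same result.)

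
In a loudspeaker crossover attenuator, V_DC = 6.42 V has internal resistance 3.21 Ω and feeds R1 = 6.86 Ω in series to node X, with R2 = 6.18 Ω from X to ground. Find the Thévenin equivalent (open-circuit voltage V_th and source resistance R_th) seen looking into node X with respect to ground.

V_th ≈ 2.44 V, R_th ≈ 3.83 Ω

R1' = 3.21 + 6.86 = 10.07 Ω (source resistance + R1).
V_th is the unloaded tap voltage: V_DC · R2/(R1'+R2) = 6.42 × 0.3803 = 2.442 V.
With V_DC suppressed (replaced by a short), R_th = R1' ‖ R2 = (10.07 × 6.18)/(10.07 + 6.18) = 3.830 Ω.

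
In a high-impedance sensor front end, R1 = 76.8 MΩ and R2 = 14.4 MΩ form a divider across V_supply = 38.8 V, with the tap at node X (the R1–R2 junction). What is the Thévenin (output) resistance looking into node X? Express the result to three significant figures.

R_th ≈ 12.1 MΩ

Zeroing V_supply shorts the top of R1 to ground, so R_th = R1 ‖ R2 = 12.13 MΩ.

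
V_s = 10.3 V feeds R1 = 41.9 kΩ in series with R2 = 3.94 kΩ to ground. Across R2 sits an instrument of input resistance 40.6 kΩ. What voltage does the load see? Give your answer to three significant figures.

V_out ≈ 0.813 V

R2 ‖ R_L = (3.94 × 40.6)/(3.94 + 40.6) = 3.591 kΩ.
Voltage divider with the loaded lower leg: V_out = 10.3 × 3.591/(41.9 + 3.591) = 10.3 × 0.07895 = 0.8132 V.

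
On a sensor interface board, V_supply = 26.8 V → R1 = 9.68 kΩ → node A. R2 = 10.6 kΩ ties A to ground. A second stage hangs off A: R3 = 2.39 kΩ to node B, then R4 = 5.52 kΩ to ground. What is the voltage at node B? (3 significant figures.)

V_B ≈ 5.96 V

Node A sees R2 in parallel with the series input of stage 2, R3 + R4 = 7.910 kΩ.
Effective lower resistance at A: R2 ‖ 7.910 = 4.530 kΩ.
First divider: V_A = V_supply · 4.530/(9.68 + 4.530) = 8.543 V.
Then the unloaded second divider: V_B = V_A × R4/(R3+R4) = 8.543 × 0.6979 = 5.962 V.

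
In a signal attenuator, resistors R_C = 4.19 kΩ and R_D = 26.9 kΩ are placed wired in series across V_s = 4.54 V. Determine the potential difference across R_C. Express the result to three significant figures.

Series total: ΣR = 4.19 + 26.9 = 31.09 kΩ.
Voltage divider: V = V_s · (4.190 / 31.09) = 4.54 × 0.1348 = 0.6119 V.

V ≈ 0.612 V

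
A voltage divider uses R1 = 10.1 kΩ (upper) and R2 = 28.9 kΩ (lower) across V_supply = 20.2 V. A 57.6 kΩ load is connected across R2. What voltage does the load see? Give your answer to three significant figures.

V_out ≈ 13.2 V

R2 ‖ R_L = (28.9 × 57.6)/(28.9 + 57.6) = 19.24 kΩ.
Then V_out = V_supply · R2'/(R1 + R2') = 20.2 × 19.24/29.34 = 13.25 V.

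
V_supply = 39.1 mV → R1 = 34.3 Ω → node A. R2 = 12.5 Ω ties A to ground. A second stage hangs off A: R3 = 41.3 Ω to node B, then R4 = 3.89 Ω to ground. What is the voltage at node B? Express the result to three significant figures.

V_B ≈ 0.747 mV

The second stage (R3 + R4 = 45.19 Ω) loads node A in parallel with R2.
R2 ‖ (R3+R4) = 9.792 Ω.
V_A = 39.1 × 9.792/(34.3 + 9.792) = 8.683 mV.
Stage 2 is unloaded, so V_B = V_A · R4/(R3+R4) = 8.683 × 3.89/45.19 = 0.7474 mV.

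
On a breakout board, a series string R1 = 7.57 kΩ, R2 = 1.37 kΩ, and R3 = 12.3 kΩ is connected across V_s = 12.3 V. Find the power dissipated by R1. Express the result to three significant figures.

ΣR = 21.24 kΩ → I = 12.3/21.24 = 0.5791 mA.
P(R1) = I²·R1 = (0.5791)² × 7.57 = 2.539 mW.

P ≈ 2.54 mW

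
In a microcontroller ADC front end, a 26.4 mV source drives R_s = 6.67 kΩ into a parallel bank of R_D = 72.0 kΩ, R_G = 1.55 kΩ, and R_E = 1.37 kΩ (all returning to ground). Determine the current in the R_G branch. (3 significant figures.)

I ≈ 1.66 µA

Equivalent of the parallel group: R_p = 0.7200 kΩ.
V_A by voltage divider: V_A = 26.4 × 0.7200/(6.67 + 0.7200) = 2.572 mV.
I(R_G) = V_A / R_G = 2.572/1.55 = 1.659 µA.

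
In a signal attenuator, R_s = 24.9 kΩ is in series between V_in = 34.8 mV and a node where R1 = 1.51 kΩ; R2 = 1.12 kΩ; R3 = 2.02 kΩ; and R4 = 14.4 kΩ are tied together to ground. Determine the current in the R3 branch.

I ≈ 0.320 µA

Combine the parallel branches: R_p = (1/1.51 + 1/1.12 + 1/2.02 + 1/14.4)⁻¹ = 0.4718 kΩ.
V_A = 34.8 × 0.4718/25.37 = 0.6471 mV.
Branch current I = V_A/R3 = 0.6471/2.02 = 0.3203 µA.
(Check via current divider: I_total = 1.372 µA; share G_k/ΣG = 0.2336 → same result.)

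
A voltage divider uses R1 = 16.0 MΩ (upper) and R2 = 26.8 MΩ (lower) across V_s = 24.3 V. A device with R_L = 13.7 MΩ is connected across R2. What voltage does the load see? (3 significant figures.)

R2 ‖ R_L = (26.8 × 13.7)/(26.8 + 13.7) = 9.066 MΩ.
Now apply the divider: V_out = 24.3 × 0.3617 = 8.789 V.

V_out ≈ 8.79 V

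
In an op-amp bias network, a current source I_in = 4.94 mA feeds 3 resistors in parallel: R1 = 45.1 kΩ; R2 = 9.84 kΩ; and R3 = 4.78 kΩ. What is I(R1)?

I ≈ 0.329 mA

Total conductance ΣG = 1/45.1 + 1/9.84 + 1/4.78 = 0.3330 (units of 1/kΩ).
Current divider: I(R1) = I_in · G_k/ΣG = 4.94 × (0.02217/0.3330) = 4.94 × 0.06658 = 0.3289 mA.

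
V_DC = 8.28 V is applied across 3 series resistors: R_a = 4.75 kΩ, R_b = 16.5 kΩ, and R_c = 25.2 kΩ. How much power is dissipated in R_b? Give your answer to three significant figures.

P ≈ 0.524 mW

ΣR = 46.45 kΩ → I = 8.28/46.45 = 0.1783 mA.
V(R_b) = I·R = 2.941 V; P = V·I = 2.941 × 0.1783 = 0.5243 mW.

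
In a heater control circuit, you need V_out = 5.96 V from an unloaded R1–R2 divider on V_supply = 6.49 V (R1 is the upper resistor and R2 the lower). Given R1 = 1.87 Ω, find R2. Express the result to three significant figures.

V_out/V_supply = R2/(R1+R2) = 0.9183.
R2 = R1 · 0.9183/(1 − 0.9183) = 21.03 Ω.

R2 ≈ 21.0 Ω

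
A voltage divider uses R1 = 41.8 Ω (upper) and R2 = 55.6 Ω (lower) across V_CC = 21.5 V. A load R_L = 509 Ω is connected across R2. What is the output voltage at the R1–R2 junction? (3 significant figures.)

V_out ≈ 11.7 V

R2 ‖ R_L = (55.6 × 509)/(55.6 + 509) = 50.12 Ω.
Voltage divider with the loaded lower leg: V_out = 21.5 × 50.12/(41.8 + 50.12) = 21.5 × 0.5453 = 11.72 V.
(Unloaded it would be 12.3 V; the load pulls it down.)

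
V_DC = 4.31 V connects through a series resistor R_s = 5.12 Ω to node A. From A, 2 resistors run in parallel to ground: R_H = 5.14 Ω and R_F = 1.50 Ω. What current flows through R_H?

I ≈ 0.155 A

Combine the parallel branches: R_p = (1/5.14 + 1/1.50)⁻¹ = 1.161 Ω.
Node voltage V_A = V_DC · R_p/(R_s + R_p) = 4.31 × 0.1849 = 0.7968 V.
I(R_H) = V_A / R_H = 0.7968/5.14 = 0.1550 A.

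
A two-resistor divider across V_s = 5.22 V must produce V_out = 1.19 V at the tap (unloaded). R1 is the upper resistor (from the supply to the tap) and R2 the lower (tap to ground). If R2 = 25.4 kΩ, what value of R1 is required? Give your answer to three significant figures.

Required fraction k = V_out/V_s = 0.2280.
So R1 = R2 · (V_s/V_out − 1) = 25.4 × (5.22/1.19 − 1) = 25.4 × 3.387 = 86.02 kΩ.

R1 ≈ 86.0 kΩ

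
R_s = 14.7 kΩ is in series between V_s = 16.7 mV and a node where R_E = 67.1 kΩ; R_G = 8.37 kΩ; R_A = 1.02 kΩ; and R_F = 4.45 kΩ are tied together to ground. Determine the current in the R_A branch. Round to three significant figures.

I ≈ 0.791 µA

Parallel bank: R_p = 1/(1/67.1 + 1/8.37 + 1/1.02 + 1/4.45) = 0.7466 kΩ.
V_A by voltage divider: V_A = 16.7 × 0.7466/(14.7 + 0.7466) = 0.8071 mV.
I(R_A) = V_A / R_A = 0.8071/1.02 = 0.7913 µA.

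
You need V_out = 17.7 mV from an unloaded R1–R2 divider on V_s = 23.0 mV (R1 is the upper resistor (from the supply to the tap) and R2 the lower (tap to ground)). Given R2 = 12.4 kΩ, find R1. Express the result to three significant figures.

V_out/V_s = R2/(R1+R2) = 0.7696.
Rearranging, R1 = R2·(1−k)/k = 12.4 × 0.2994 = 3.713 kΩ.

R1 ≈ 3.71 kΩ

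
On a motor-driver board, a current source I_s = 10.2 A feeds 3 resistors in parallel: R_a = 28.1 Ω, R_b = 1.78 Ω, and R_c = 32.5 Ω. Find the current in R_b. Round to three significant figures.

I ≈ 9.12 A

Total conductance ΣG = 1/28.1 + 1/1.78 + 1/32.5 = 0.6282 (units of 1/Ω).
Current divider: I(R_b) = I_s · G_k/ΣG = 10.2 × (0.5618/0.6282) = 10.2 × 0.8944 = 9.123 A.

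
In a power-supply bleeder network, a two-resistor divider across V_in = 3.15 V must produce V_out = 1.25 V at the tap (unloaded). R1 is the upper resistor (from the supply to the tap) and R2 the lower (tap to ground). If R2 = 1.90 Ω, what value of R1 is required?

The divider ratio is R2/(R1+R2) = 1.25/3.15 = 0.3968.
So R1 = R2 · (V_in/V_out − 1) = 1.90 × (3.15/1.25 − 1) = 1.90 × 1.520 = 2.888 Ω.

R1 ≈ 2.89 Ω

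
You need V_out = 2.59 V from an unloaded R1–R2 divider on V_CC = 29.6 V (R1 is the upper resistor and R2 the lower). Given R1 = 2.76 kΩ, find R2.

R2 ≈ 0.265 kΩ

The divider ratio is R2/(R1+R2) = 2.59/29.6 = 0.08750.
So R2 = R1 · V_out/(V_CC − V_out) = 2.76 × 2.59/(29.6 − 2.59) = 2.76 × 0.09589 = 0.2647 kΩ.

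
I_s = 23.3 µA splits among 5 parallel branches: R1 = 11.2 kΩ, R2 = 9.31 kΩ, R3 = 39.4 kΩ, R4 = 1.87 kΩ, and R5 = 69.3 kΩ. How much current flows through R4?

I ≈ 16.2 µA

ΣG = 1/11.2 + 1/9.31 + 1/39.4 + 1/1.87 + 1/69.3 = 0.7713.
By the current-divider rule, I = I_s · G_k/ΣG = 23.3 × 0.6934 = 16.16 µA.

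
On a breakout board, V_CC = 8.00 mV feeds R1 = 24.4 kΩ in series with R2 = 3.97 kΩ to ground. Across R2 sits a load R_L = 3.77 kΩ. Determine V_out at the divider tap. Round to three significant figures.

V_out ≈ 0.587 mV

R2 ‖ R_L = (3.97 × 3.77)/(3.97 + 3.77) = 1.934 kΩ.
Then V_out = V_CC · R2'/(R1 + R2') = 8.00 × 1.934/26.33 = 0.5874 mV.
(Unloaded it would be 1.12 mV; the load pulls it down.)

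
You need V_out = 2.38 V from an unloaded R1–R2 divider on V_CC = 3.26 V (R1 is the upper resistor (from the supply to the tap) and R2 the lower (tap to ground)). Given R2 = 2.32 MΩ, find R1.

R1 ≈ 0.858 MΩ

Required fraction k = V_out/V_CC = 0.7301.
R1 = R2·(1/k − 1) = 2.32 × 0.3697 = 0.8578 MΩ.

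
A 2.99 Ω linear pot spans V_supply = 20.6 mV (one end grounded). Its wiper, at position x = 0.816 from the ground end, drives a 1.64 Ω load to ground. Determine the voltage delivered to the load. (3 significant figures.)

The pot divides into 0.5502 Ω above the wiper and 2.440 Ω below.
(x·R_p) ‖ R_L = 0.9808 Ω.
Loaded-divider output: V_out = 20.6 × 0.6406 = 13.20 mV.

V_out ≈ 13.2 mV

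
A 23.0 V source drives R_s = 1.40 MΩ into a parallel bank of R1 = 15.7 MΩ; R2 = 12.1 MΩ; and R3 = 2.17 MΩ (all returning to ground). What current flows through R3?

I ≈ 5.73 µA

Equivalent of the parallel group: R_p = 1.647 MΩ.
V_A = 23.0 × 1.647/3.047 = 12.43 V.
I(R3) = V_A / R3 = 12.43/2.17 = 5.729 µA.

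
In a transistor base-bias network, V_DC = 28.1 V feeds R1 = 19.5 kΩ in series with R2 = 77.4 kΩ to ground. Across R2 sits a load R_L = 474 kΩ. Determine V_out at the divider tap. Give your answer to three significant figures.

R2 ‖ R_L = (77.4 × 474)/(77.4 + 474) = 66.54 kΩ.
Then V_out = V_DC · R2'/(R1 + R2') = 28.1 × 66.54/86.04 = 21.73 V.

V_out ≈ 21.7 V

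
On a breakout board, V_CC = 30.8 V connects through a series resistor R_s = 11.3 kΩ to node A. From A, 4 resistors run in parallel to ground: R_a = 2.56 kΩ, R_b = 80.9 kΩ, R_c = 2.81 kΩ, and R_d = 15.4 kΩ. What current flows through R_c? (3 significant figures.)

I ≈ 1.06 mA

Combine the parallel branches: R_p = (1/2.56 + 1/80.9 + 1/2.81 + 1/15.4)⁻¹ = 1.214 kΩ.
V_A = 30.8 × 1.214/12.51 = 2.988 V.
I(R_c) = V_A / R_c = 2.988/2.81 = 1.063 mA.
(Check via current divider: I_total = 2.461 mA; share G_k/ΣG = 0.4320 → same result.)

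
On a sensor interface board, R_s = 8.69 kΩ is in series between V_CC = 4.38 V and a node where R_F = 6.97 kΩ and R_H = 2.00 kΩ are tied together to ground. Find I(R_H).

Parallel bank: R_p = 1/(1/6.97 + 1/2.00) = 1.554 kΩ.
V_A = 4.38 × 1.554/10.24 = 0.6645 V.
Branch current I = V_A/R_H = 0.6645/2.00 = 0.3322 mA.

I ≈ 0.332 mA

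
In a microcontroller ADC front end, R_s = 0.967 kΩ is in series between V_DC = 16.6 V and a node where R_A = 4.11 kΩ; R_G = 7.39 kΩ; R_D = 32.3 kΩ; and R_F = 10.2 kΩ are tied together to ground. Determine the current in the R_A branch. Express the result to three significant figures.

Combine the parallel branches: R_p = (1/4.11 + 1/7.39 + 1/32.3 + 1/10.2)⁻¹ = 1.970 kΩ.
V_A = 16.6 × 1.970/2.937 = 11.13 V.
I(R_A) = V_A / R_A = 11.13/4.11 = 2.709 mA.

I ≈ 2.71 mA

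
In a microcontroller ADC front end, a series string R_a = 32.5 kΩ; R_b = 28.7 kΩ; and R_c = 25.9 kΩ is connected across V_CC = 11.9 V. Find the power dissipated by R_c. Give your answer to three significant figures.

ΣR = 87.10 kΩ → I = 11.9/87.10 = 0.1366 mA.
P = I²R = 0.01867 × 25.9 = 0.4835 mW.

P ≈ 0.483 mW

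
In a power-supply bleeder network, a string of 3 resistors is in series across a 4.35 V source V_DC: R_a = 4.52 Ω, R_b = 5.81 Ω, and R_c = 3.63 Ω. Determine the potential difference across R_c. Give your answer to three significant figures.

V ≈ 1.13 V

Series total: ΣR = 4.52 + 5.81 + 3.63 = 13.96 Ω.
By the voltage-divider rule, V = 4.35 × 3.630/13.96 = 1.131 V.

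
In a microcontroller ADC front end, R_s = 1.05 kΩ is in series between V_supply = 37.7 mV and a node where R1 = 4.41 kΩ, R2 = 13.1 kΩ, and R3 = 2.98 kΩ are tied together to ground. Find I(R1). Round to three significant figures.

I ≈ 5.12 µA

Equivalent of the parallel group: R_p = 1.566 kΩ.
V_A by voltage divider: V_A = 37.7 × 1.566/(1.05 + 1.566) = 22.57 mV.
I(R1) = V_A / R1 = 22.57/4.41 = 5.117 µA.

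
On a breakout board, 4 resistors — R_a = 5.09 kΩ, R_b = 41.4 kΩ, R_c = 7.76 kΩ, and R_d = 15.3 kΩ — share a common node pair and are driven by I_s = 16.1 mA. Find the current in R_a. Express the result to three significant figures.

I ≈ 7.62 mA

ΣG = 1/5.09 + 1/41.4 + 1/7.76 + 1/15.3 = 0.4148.
Current divider: I(R_a) = I_s · G_k/ΣG = 16.1 × (0.1965/0.4148) = 16.1 × 0.4736 = 7.625 mA.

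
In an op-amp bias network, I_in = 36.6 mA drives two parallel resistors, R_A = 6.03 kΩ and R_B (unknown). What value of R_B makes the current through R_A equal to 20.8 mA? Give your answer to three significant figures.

In a two-way split, I_A/I_in = R_B/(R_A + R_B).
20.8/36.6 = R_B/(R_A + R_B) → R_B = R_A · (0.5683)/(1 − 0.5683) = 6.03 × 1.316 = 7.938 kΩ.

R_B ≈ 7.94 kΩ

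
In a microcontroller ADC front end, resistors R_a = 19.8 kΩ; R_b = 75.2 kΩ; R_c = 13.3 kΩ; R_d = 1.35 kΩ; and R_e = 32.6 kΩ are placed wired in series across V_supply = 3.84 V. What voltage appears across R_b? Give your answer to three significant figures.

Series total: ΣR = 19.8 + 75.2 + 13.3 + 1.35 + 32.6 = 142.2 kΩ.
By the voltage-divider rule, V = 3.84 × 75.20/142.2 = 2.030 V.

V ≈ 2.03 V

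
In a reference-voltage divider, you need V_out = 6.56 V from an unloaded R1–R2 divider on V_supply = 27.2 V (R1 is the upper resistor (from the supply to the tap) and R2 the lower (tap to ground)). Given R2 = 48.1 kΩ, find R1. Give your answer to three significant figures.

V_out/V_supply = R2/(R1+R2) = 0.2412.
Rearranging, R1 = R2·(1−k)/k = 48.1 × 3.146 = 151.3 kΩ.

R1 ≈ 151 kΩ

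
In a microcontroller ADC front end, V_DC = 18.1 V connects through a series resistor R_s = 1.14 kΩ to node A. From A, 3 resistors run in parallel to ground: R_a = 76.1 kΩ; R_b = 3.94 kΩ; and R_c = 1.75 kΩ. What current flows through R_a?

I ≈ 0.122 mA

Combine the parallel branches: R_p = (1/76.1 + 1/3.94 + 1/1.75)⁻¹ = 1.193 kΩ.
Node voltage V_A = V_DC · R_p/(R_s + R_p) = 18.1 × 0.5113 = 9.255 V.
I(R_a) = V_A / R_a = 9.255/76.1 = 0.1216 mA.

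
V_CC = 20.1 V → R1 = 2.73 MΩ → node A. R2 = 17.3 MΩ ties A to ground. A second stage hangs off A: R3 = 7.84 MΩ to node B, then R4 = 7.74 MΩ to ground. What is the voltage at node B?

The second stage (R3 + R4 = 15.58 MΩ) loads node A in parallel with R2.
Effective lower resistance at A: R2 ‖ 15.58 = 8.198 MΩ.
First divider: V_A = V_CC · 8.198/(2.73 + 8.198) = 15.08 V.
Then the unloaded second divider: V_B = V_A × R4/(R3+R4) = 15.08 × 0.4968 = 7.491 V.

V_B ≈ 7.49 V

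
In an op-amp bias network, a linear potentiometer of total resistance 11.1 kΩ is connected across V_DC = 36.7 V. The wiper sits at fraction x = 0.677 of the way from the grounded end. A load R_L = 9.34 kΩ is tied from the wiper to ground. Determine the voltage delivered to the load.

Lower segment x·R_p = 7.515 kΩ; upper segment (1−x)·R_p = 3.585 kΩ.
R_L loads the lower segment: effective lower R = 4.164 kΩ.
V_out = 36.7 × 4.164/(3.585 + 4.164) = 19.72 V.

V_out ≈ 19.7 V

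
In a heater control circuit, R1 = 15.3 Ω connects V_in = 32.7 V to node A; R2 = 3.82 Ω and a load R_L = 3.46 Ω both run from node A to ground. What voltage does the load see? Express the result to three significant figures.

V_out ≈ 3.47 V

The load sits in parallel with R2, giving an effective lower resistance R2' = R2·R_L/(R2+R_L) = 1.816 Ω.
Then V_out = V_in · R2'/(R1 + R2') = 32.7 × 1.816/17.12 = 3.469 V.
(Unloaded it would be 6.53 V; the load pulls it down.)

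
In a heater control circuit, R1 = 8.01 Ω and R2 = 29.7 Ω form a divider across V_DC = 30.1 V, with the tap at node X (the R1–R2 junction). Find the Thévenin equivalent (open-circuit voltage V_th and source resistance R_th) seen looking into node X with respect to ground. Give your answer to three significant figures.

V_th is the unloaded tap voltage: V_DC · R2/(R1+R2) = 30.1 × 0.7876 = 23.71 V.
With V_DC suppressed (replaced by a short), R_th = R1 ‖ R2 = (8.010 × 29.7)/(8.010 + 29.7) = 6.309 Ω.

V_th ≈ 23.7 V, R_th ≈ 6.31 Ω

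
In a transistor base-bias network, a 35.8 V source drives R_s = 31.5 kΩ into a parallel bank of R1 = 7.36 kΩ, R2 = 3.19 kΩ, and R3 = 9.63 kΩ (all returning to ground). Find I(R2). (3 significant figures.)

Parallel bank: R_p = 1/(1/7.36 + 1/3.19 + 1/9.63) = 1.808 kΩ.
V_A = 35.8 × 1.808/33.31 = 1.943 V.
I(R2) = V_A / R2 = 1.943/3.19 = 0.6091 mA.

I ≈ 0.609 mA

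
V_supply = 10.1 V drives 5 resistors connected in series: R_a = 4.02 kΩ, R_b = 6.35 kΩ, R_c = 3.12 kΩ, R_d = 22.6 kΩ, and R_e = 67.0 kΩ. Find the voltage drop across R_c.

V ≈ 0.306 V

Total series resistance ΣR = 4.02 + 6.35 + 3.12 + 22.6 + 67.0 = 103.1 kΩ.
V = V_supply · R/ΣR = 10.1 × 0.03026 = 0.3057 V.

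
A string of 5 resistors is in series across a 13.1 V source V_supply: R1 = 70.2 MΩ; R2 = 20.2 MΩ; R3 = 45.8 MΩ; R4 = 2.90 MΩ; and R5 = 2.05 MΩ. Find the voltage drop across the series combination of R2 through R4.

V ≈ 6.39 V

Series total: ΣR = 70.2 + 20.2 + 45.8 + 2.90 + 2.05 = 141.2 MΩ.
R_{R2..R4} = 20.2 + 45.8 + 2.90 = 68.90 MΩ.
Voltage divider: V = V_supply · (68.90 / 141.2) = 13.1 × 0.4881 = 6.395 V.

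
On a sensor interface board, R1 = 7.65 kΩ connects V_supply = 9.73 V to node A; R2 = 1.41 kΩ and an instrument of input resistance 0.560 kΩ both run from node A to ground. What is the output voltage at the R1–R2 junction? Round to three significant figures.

R2 ‖ R_L = (1.41 × 0.560)/(1.41 + 0.560) = 0.4008 kΩ.
Voltage divider with the loaded lower leg: V_out = 9.73 × 0.4008/(7.65 + 0.4008) = 9.73 × 0.04979 = 0.4844 V.

V_out ≈ 0.484 V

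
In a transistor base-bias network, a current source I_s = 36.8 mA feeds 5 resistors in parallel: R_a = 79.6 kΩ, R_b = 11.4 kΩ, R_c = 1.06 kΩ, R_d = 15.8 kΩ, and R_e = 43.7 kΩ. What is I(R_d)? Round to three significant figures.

I ≈ 2.06 mA

Conductances: ΣG = 1/79.6 + 1/11.4 + 1/1.06 + 1/15.8 + 1/43.7 = 1.130 (1/kΩ).
Current divider: I(R_d) = I_s · G_k/ΣG = 36.8 × (0.06329/1.130) = 36.8 × 0.05602 = 2.061 mA.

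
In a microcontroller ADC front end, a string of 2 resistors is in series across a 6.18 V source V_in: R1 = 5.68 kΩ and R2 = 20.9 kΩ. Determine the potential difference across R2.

V ≈ 4.86 V

Total series resistance ΣR = 5.68 + 20.9 = 26.58 kΩ.
Voltage divider: V = V_in · (20.90 / 26.58) = 6.18 × 0.7863 = 4.859 V.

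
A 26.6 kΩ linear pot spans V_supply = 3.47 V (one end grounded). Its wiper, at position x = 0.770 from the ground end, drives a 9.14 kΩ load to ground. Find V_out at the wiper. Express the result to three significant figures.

Lower segment x·R_p = 20.48 kΩ; upper segment (1−x)·R_p = 6.118 kΩ.
(x·R_p) ‖ R_L = 6.320 kΩ.
Then V_out = V_supply · 6.320/(6.118 + 6.320) = 1.763 V.

V_out ≈ 1.76 V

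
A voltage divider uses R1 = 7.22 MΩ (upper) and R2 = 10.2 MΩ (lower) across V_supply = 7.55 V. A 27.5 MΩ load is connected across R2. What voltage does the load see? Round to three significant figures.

V_out ≈ 3.83 V

The load sits in parallel with R2, giving an effective lower resistance R2' = R2·R_L/(R2+R_L) = 7.440 MΩ.
Now apply the divider: V_out = 7.55 × 0.5075 = 3.832 V.
(Unloaded it would be 4.42 V; the load pulls it down.)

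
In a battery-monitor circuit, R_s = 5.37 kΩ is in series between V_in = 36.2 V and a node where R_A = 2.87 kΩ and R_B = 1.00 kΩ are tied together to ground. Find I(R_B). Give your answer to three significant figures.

I ≈ 4.39 mA

Equivalent of the parallel group: R_p = 0.7416 kΩ.
Node voltage V_A = V_in · R_p/(R_s + R_p) = 36.2 × 0.1213 = 4.393 V.
Branch current I = V_A/R_B = 4.393/1.00 = 4.393 mA.
(Equivalently: I_total = 5.923 mA, then current-divider fraction G_k/ΣG = 0.7416.)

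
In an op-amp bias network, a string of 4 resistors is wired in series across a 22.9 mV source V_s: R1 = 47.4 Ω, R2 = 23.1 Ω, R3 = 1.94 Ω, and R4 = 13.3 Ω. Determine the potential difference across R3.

V ≈ 0.518 mV

Total series resistance ΣR = 47.4 + 23.1 + 1.94 + 13.3 = 85.74 Ω.
V = V_s · R/ΣR = 22.9 × 0.02263 = 0.5181 mV.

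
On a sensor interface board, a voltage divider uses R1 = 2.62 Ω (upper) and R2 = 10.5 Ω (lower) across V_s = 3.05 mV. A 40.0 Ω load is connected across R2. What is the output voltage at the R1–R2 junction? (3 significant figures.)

V_out ≈ 2.32 mV

First combine the lower leg with the load: R2 ‖ R_L = 8.317 Ω.
Now apply the divider: V_out = 3.05 × 0.7604 = 2.319 mV.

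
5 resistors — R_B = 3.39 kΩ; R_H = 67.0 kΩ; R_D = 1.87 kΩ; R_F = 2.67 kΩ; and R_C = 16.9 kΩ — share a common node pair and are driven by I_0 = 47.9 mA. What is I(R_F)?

Conductances: ΣG = 1/3.39 + 1/67.0 + 1/1.87 + 1/2.67 + 1/16.9 = 1.278 (1/kΩ).
By the current-divider rule, I = I_0 · G_k/ΣG = 47.9 × 0.2930 = 14.03 mA.

I ≈ 14.0 mA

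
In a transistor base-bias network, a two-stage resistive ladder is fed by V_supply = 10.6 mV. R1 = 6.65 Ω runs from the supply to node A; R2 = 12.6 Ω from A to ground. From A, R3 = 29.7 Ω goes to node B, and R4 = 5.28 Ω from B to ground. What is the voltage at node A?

V_A ≈ 6.17 mV

Node A sees R2 in parallel with the series input of stage 2, R3 + R4 = 34.98 Ω.
Effective lower resistance at A: R2 ‖ 34.98 = 9.263 Ω.
So V_A = 10.6 × 0.5821 = 6.170 mV.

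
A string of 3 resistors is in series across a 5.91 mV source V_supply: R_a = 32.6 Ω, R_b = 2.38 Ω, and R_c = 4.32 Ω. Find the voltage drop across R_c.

ΣR = 32.6 + 2.38 + 4.32 = 39.30 Ω.
V = V_supply · R/ΣR = 5.91 × 0.1099 = 0.6496 mV.

V ≈ 0.650 mV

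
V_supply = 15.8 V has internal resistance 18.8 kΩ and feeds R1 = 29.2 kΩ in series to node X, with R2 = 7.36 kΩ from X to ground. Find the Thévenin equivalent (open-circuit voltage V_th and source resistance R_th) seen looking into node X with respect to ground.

R1' = 18.8 + 29.2 = 48.00 kΩ (source resistance + R1).
With X open, the divider is unloaded: V_th = 15.8 × 7.36/55.36 = 2.101 V.
Looking into X with the source shorted: R_th = R1'·R2/(R1'+R2) = 48.00 × 7.36/55.36 = 6.382 kΩ.

V_th ≈ 2.10 V, R_th ≈ 6.38 kΩ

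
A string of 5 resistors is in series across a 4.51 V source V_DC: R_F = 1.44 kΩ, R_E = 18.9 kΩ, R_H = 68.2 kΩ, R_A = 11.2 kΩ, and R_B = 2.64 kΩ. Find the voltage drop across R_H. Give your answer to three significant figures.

Total series resistance ΣR = 1.44 + 18.9 + 68.2 + 11.2 + 2.64 = 102.4 kΩ.
Voltage divider: V = V_DC · (68.20 / 102.4) = 4.51 × 0.6661 = 3.004 V.

V ≈ 3.00 V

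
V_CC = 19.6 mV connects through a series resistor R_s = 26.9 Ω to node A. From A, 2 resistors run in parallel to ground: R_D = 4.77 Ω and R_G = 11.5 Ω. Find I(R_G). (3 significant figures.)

Combine the parallel branches: R_p = (1/4.77 + 1/11.5)⁻¹ = 3.372 Ω.
V_A by voltage divider: V_A = 19.6 × 3.372/(26.9 + 3.372) = 2.183 mV.
Branch current I = V_A/R_G = 2.183/11.5 = 0.1898 mA.

I ≈ 0.190 mA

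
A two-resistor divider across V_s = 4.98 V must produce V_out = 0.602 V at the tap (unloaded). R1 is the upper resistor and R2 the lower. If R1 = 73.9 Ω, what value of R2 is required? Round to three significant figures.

Required fraction k = V_out/V_s = 0.1209.
So R2 = R1 · V_out/(V_s − V_out) = 73.9 × 0.602/(4.98 − 0.602) = 73.9 × 0.1375 = 10.16 Ω.

R2 ≈ 10.2 Ω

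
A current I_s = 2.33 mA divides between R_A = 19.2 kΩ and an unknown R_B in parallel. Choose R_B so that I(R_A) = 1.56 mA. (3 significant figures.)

The fraction through R_A equals R_B/(R_A+R_B).
With f = 0.6695, R_B = R_A · f/(1−f) = 19.2 × 2.026 = 38.90 kΩ.

R_B ≈ 38.9 kΩ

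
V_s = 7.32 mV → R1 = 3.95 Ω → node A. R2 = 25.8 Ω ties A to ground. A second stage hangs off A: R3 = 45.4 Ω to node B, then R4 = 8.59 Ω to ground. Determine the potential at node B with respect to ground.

V_B ≈ 0.950 mV

The second stage (R3 + R4 = 53.99 Ω) loads node A in parallel with R2.
R2 ‖ (R3+R4) = 17.46 Ω.
V_A = 7.32 × 17.46/(3.95 + 17.46) = 5.969 mV.
Then the unloaded second divider: V_B = V_A × R4/(R3+R4) = 5.969 × 0.1591 = 0.9497 mV.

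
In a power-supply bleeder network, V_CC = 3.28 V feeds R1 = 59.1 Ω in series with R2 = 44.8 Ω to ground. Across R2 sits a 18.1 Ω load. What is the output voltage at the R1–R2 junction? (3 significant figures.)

V_out ≈ 0.587 V

The load sits in parallel with R2, giving an effective lower resistance R2' = R2·R_L/(R2+R_L) = 12.89 Ω.
Then V_out = V_CC · R2'/(R1 + R2') = 3.28 × 12.89/71.99 = 0.5874 V.
(Unloaded it would be 1.41 V; the load pulls it down.)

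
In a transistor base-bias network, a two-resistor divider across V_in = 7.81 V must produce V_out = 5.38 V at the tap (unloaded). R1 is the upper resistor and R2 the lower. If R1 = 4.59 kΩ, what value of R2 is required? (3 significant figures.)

R2 ≈ 10.2 kΩ

Required fraction k = V_out/V_in = 0.6889.
So R2 = R1 · V_out/(V_in − V_out) = 4.59 × 5.38/(7.81 − 5.38) = 4.59 × 2.214 = 10.16 kΩ.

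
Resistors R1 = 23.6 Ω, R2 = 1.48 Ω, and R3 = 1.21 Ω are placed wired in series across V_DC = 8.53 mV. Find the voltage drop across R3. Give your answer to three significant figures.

Total series resistance ΣR = 23.6 + 1.48 + 1.21 = 26.29 Ω.
V = V_DC · R/ΣR = 8.53 × 0.04603 = 0.3926 mV.

V ≈ 0.393 mV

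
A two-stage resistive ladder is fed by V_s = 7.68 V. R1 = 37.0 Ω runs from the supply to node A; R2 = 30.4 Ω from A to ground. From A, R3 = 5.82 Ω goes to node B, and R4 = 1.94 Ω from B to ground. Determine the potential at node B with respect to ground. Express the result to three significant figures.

V_B ≈ 0.275 V

The second stage (R3 + R4 = 7.760 Ω) loads node A in parallel with R2.
R2 ‖ (R3+R4) = 6.182 Ω.
V_A = 7.68 × 6.182/(37.0 + 6.182) = 1.099 V.
V_B = V_A × 0.2500 = 0.2749 V.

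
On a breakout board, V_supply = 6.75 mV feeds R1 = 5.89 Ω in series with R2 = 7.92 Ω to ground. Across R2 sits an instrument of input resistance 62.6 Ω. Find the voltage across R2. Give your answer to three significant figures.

V_out ≈ 3.67 mV

R2 ‖ R_L = (7.92 × 62.6)/(7.92 + 62.6) = 7.031 Ω.
Then V_out = V_supply · R2'/(R1 + R2') = 6.75 × 7.031/12.92 = 3.673 mV.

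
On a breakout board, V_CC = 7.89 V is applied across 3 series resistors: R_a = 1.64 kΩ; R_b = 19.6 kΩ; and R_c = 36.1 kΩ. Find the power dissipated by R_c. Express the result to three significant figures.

P ≈ 0.684 mW

Series current I = V_CC/ΣR = 7.89/57.34 = 0.1376 mA.
P = I²R = 0.01893 × 36.1 = 0.6835 mW.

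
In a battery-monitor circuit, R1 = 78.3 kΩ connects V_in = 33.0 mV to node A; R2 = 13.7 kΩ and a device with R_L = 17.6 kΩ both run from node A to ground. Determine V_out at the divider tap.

R2 ‖ R_L = (13.7 × 17.6)/(13.7 + 17.6) = 7.704 kΩ.
Voltage divider with the loaded lower leg: V_out = 33.0 × 7.704/(78.3 + 7.704) = 33.0 × 0.08957 = 2.956 mV.

V_out ≈ 2.96 mV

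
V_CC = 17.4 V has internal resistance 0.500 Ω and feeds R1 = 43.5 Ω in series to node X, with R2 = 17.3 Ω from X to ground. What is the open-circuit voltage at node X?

R1' = 0.500 + 43.5 = 44.00 Ω (source resistance + R1).
With X open, the divider is unloaded: V_th = 17.4 × 17.3/61.30 = 4.911 V.

V_th ≈ 4.91 V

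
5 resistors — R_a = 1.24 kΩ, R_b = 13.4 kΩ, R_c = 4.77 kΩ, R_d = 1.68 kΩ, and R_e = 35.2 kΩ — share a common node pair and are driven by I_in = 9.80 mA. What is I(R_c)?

Total conductance ΣG = 1/1.24 + 1/13.4 + 1/4.77 + 1/1.68 + 1/35.2 = 1.714 (units of 1/kΩ).
Current divider: I(R_c) = I_in · G_k/ΣG = 9.80 × (0.2096/1.714) = 9.80 × 0.1223 = 1.198 mA.

I ≈ 1.20 mA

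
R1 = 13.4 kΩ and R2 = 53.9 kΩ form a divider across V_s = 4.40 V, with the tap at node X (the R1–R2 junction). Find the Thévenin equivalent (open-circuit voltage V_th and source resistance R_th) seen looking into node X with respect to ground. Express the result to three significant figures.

V_th is the unloaded tap voltage: V_s · R2/(R1+R2) = 4.40 × 0.8009 = 3.524 V.
Looking into X with the source shorted: R_th = R1·R2/(R1+R2) = 13.40 × 53.9/67.30 = 10.73 kΩ.

V_th ≈ 3.52 V, R_th ≈ 10.7 kΩ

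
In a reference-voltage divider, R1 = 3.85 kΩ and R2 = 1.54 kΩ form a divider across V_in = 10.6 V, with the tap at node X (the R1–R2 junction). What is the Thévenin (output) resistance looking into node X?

R_th ≈ 1.10 kΩ

Zeroing V_in shorts the top of R1 to ground, so R_th = R1 ‖ R2 = 1.100 kΩ.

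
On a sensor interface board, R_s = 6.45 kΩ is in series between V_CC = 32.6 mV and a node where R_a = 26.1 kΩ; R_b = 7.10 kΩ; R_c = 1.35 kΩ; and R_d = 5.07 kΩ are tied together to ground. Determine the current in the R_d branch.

I ≈ 0.784 µA

Parallel bank: R_p = 1/(1/26.1 + 1/7.10 + 1/1.35 + 1/5.07) = 0.8951 kΩ.
V_A by voltage divider: V_A = 32.6 × 0.8951/(6.45 + 0.8951) = 3.973 mV.
I(R_d) = V_A / R_d = 3.973/5.07 = 0.7836 µA.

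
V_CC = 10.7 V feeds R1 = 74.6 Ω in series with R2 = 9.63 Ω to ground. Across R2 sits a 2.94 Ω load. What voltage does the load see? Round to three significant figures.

The load sits in parallel with R2, giving an effective lower resistance R2' = R2·R_L/(R2+R_L) = 2.252 Ω.
Then V_out = V_CC · R2'/(R1 + R2') = 10.7 × 2.252/76.85 = 0.3136 V.

V_out ≈ 0.314 V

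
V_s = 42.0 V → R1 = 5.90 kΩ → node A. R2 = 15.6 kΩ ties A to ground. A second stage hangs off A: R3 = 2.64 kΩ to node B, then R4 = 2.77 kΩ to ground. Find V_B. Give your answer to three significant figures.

Looking into the second stage from A: R3 + R4 = 5.410 kΩ appears in parallel with R2.
R2 ‖ (R3+R4) = 4.017 kΩ.
First divider: V_A = V_s · 4.017/(5.90 + 4.017) = 17.01 V.
Then the unloaded second divider: V_B = V_A × R4/(R3+R4) = 17.01 × 0.5120 = 8.711 V.

V_B ≈ 8.71 V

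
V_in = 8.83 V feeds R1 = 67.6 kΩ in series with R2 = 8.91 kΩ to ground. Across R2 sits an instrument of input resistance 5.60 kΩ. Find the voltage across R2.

The load sits in parallel with R2, giving an effective lower resistance R2' = R2·R_L/(R2+R_L) = 3.439 kΩ.
Voltage divider with the loaded lower leg: V_out = 8.83 × 3.439/(67.6 + 3.439) = 8.83 × 0.04841 = 0.4274 V.

V_out ≈ 0.427 V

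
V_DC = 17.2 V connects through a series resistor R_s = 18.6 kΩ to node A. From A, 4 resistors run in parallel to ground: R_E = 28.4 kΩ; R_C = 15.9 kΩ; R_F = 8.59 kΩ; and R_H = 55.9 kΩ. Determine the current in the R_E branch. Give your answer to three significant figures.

I ≈ 0.114 mA

Parallel bank: R_p = 1/(1/28.4 + 1/15.9 + 1/8.59 + 1/55.9) = 4.303 kΩ.
V_A = 17.2 × 4.303/22.90 = 3.231 V.
Branch current I = V_A/R_E = 3.231/28.4 = 0.1138 mA.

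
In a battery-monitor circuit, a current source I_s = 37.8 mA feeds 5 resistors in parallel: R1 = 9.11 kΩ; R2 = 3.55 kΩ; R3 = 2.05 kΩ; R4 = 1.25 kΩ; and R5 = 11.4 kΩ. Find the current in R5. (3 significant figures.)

I ≈ 1.88 mA

Total conductance ΣG = 1/9.11 + 1/3.55 + 1/2.05 + 1/1.25 + 1/11.4 = 1.767 (units of 1/kΩ).
By the current-divider rule, I = I_s · G_k/ΣG = 37.8 × 0.04964 = 1.877 mA.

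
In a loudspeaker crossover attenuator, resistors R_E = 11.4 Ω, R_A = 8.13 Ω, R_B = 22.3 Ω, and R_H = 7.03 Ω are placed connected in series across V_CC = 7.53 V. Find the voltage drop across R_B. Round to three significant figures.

Series total: ΣR = 11.4 + 8.13 + 22.3 + 7.03 = 48.86 Ω.
Voltage divider: V = V_CC · (22.30 / 48.86) = 7.53 × 0.4564 = 3.437 V.

V ≈ 3.44 V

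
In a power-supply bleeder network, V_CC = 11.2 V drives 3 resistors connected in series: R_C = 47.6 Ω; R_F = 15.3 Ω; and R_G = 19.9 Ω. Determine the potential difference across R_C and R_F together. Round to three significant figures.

V ≈ 8.51 V

ΣR = 47.6 + 15.3 + 19.9 = 82.80 Ω.
R_{R_C..R_F} = 47.6 + 15.3 = 62.90 Ω.
Voltage divider: V = V_CC · (62.90 / 82.80) = 11.2 × 0.7597 = 8.508 V.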